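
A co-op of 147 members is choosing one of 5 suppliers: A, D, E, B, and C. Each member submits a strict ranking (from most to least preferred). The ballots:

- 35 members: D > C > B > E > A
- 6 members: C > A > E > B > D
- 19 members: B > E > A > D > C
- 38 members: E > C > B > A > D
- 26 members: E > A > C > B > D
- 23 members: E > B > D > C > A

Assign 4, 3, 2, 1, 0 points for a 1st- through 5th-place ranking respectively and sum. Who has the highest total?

E

A: 35·0 + 6·3 + 19·2 + 38·1 + 26·3 + 23·0 = 172
D: 35·4 + 6·0 + 19·1 + 38·0 + 26·0 + 23·2 = 205
E: 35·1 + 6·2 + 19·3 + 38·4 + 26·4 + 23·4 = 452
B: 35·2 + 6·1 + 19·4 + 38·2 + 26·1 + 23·3 = 323
C: 35·3 + 6·4 + 19·0 + 38·3 + 26·2 + 23·1 = 318
E has the highest Borda score (452).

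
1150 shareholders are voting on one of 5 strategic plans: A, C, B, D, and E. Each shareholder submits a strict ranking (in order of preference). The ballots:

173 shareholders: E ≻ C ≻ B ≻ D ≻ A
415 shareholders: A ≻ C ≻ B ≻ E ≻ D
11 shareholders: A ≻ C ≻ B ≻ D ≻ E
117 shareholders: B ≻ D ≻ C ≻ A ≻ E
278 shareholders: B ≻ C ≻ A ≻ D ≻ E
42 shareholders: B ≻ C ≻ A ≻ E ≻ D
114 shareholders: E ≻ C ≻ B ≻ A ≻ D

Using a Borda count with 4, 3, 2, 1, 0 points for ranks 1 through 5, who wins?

A: 173·0 + 415·4 + 11·4 + 117·1 + 278·2 + 42·2 + 114·1 = 2575
C: 173·3 + 415·3 + 11·3 + 117·2 + 278·3 + 42·3 + 114·3 = 3333
B: 173·2 + 415·2 + 11·2 + 117·4 + 278·4 + 42·4 + 114·2 = 3174
D: 173·1 + 415·0 + 11·1 + 117·3 + 278·1 + 42·0 + 114·0 = 813
E: 173·4 + 415·1 + 11·0 + 117·0 + 278·0 + 42·1 + 114·4 = 1605
C has the highest Borda score (3333).

C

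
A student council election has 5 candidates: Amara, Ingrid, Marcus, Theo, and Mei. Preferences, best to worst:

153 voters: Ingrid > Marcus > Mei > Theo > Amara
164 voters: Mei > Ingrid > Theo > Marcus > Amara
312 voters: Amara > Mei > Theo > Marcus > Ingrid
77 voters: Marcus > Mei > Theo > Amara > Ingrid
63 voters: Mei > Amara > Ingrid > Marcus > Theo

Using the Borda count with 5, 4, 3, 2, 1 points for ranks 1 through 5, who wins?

Amara: 153·1 + 164·1 + 312·5 + 77·2 + 63·4 = 2283
Ingrid: 153·5 + 164·4 + 312·1 + 77·1 + 63·3 = 1999
Marcus: 153·4 + 164·2 + 312·2 + 77·5 + 63·2 = 2075
Theo: 153·2 + 164·3 + 312·3 + 77·3 + 63·1 = 2028
Mei: 153·3 + 164·5 + 312·4 + 77·4 + 63·5 = 3150
Mei has the highest Borda score (3150).

Mei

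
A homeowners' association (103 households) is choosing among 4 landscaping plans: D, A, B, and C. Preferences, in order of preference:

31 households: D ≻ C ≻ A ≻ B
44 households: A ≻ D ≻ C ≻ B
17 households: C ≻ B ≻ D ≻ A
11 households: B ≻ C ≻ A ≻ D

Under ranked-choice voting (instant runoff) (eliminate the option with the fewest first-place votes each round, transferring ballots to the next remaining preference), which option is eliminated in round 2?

C

Round 1: D 31, A 44, B 11, C 17. Eliminate B.
Round 2: D 31, A 44, C 28. Eliminate C.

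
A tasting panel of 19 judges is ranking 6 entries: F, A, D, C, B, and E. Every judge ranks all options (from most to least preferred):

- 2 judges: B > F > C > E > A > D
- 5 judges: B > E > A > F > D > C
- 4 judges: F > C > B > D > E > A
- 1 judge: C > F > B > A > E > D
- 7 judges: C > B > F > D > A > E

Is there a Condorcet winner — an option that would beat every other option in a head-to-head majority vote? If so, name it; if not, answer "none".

Checking pairwise contests:
B beats F 14–5.
F beats A 14–5.
F beats D 19–0.
F beats C 11–8.
C beats B 12–7.
F beats E 14–5.
Every option loses at least one head-to-head, so there is no Condorcet winner.

none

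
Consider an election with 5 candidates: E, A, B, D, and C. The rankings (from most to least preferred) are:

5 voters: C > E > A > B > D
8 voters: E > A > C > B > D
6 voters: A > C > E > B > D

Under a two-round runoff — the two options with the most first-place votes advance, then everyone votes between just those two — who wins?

Round 1 first-place votes: E 8, A 6, B 0, D 0, C 5.
E and A advance.
Runoff: E is preferred to A by 13 voters; A by 6.
E wins the runoff.

E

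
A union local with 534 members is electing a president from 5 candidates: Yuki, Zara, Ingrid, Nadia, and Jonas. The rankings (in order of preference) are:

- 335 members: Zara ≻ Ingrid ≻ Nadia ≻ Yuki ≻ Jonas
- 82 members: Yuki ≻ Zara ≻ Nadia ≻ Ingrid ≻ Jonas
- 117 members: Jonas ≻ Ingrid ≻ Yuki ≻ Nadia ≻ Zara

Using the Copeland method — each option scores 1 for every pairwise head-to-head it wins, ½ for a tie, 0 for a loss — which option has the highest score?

Yuki: beats Jonas; loses to Zara, Ingrid, and Nadia → score 1.
Zara: beats Yuki, Ingrid, Nadia, and Jonas → score 4.
Ingrid: beats Yuki, Nadia, and Jonas; loses to Zara → score 3.
Nadia: beats Yuki and Jonas; loses to Zara and Ingrid → score 2.
Jonas: loses to Yuki, Zara, Ingrid, and Nadia → score 0.
Zara has the best pairwise record.

Zara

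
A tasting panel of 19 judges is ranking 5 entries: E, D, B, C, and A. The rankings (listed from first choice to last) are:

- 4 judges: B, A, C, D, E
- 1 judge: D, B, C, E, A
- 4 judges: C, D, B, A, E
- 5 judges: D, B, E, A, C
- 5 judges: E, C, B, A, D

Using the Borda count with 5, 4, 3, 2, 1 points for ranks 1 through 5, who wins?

E: 4·1 + 1·2 + 4·1 + 5·3 + 5·5 = 50
D: 4·2 + 1·5 + 4·4 + 5·5 + 5·1 = 59
B: 4·5 + 1·4 + 4·3 + 5·4 + 5·3 = 71
C: 4·3 + 1·3 + 4·5 + 5·1 + 5·4 = 60
A: 4·4 + 1·1 + 4·2 + 5·2 + 5·2 = 45
B has the highest Borda score (71).

B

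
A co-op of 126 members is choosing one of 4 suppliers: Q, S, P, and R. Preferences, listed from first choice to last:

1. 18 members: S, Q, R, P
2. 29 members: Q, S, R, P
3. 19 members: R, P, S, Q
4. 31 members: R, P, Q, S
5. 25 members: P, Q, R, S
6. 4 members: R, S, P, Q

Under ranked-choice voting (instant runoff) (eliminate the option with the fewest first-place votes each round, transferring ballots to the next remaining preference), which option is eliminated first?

Round 1: Q 29, S 18, P 25, R 54. Eliminate S.

S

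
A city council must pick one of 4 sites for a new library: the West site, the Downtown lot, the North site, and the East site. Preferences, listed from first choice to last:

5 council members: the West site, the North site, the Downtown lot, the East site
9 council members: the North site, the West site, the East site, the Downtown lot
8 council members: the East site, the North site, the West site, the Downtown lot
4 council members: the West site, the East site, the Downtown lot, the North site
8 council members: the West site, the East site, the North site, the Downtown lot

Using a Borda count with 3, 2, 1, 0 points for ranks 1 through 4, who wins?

the West site: 5·3 + 9·2 + 8·1 + 4·3 + 8·3 = 77
the Downtown lot: 5·1 + 9·0 + 8·0 + 4·1 + 8·0 = 9
the North site: 5·2 + 9·3 + 8·2 + 4·0 + 8·1 = 61
the East site: 5·0 + 9·1 + 8·3 + 4·2 + 8·2 = 57
the West site has the highest Borda score (77).

the West site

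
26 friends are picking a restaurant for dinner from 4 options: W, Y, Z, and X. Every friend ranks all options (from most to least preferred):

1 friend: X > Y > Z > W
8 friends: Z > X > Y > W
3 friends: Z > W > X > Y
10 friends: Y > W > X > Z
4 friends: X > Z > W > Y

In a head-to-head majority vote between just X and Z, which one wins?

X

Voters preferring X to Z: 15; preferring Z to X: 11.
X wins the head-to-head.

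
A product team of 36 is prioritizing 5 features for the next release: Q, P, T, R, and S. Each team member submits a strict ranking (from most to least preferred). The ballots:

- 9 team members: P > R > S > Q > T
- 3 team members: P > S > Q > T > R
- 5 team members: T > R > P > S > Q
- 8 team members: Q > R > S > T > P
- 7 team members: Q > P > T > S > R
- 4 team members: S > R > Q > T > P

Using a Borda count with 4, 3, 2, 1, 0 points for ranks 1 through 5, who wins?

Q: 9·1 + 3·2 + 5·0 + 8·4 + 7·4 + 4·2 = 83
P: 9·4 + 3·4 + 5·2 + 8·0 + 7·3 + 4·0 = 79
T: 9·0 + 3·1 + 5·4 + 8·1 + 7·2 + 4·1 = 49
R: 9·3 + 3·0 + 5·3 + 8·3 + 7·0 + 4·3 = 78
S: 9·2 + 3·3 + 5·1 + 8·2 + 7·1 + 4·4 = 71
Q has the highest Borda score (83).

Q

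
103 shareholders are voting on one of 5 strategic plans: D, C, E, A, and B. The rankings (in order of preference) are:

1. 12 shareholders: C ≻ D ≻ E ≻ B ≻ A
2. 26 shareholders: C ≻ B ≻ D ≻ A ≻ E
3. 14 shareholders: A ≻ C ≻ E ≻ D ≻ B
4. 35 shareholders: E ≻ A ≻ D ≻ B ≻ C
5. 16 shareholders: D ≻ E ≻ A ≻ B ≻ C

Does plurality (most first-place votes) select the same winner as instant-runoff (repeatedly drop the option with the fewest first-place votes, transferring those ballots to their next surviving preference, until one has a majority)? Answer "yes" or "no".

Plurality — first-place votes: D 16, C 38, E 35, A 14, B 0. Winner: C.
Instant-runoff — R1 D 16, C 38, E 35, A 14, B 0 (B out); R2 D 16, C 38, E 35, A 14 (A out); R3 D 16, C 52, E 35 (C winner). Winner: C.
The two methods agree.

yes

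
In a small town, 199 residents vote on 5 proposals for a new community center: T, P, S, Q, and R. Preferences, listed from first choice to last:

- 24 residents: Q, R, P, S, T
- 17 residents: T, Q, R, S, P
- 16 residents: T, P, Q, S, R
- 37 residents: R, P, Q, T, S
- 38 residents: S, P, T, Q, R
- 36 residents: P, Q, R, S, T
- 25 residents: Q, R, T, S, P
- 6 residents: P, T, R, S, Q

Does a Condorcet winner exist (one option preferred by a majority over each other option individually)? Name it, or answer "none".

none

Checking pairwise contests:
P beats T 141–58.
R beats P 103–96.
T beats S 101–98.
P beats Q 133–66.
Q beats R 156–43.
Every option loses at least one head-to-head, so there is no Condorcet winner.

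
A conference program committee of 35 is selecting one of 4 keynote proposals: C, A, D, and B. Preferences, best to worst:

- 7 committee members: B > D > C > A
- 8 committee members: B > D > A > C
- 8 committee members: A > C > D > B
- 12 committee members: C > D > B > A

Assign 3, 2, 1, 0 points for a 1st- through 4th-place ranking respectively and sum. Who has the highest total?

C: 7·1 + 8·0 + 8·2 + 12·3 = 59
A: 7·0 + 8·1 + 8·3 + 12·0 = 32
D: 7·2 + 8·2 + 8·1 + 12·2 = 62
B: 7·3 + 8·3 + 8·0 + 12·1 = 57
D has the highest Borda score (62).

D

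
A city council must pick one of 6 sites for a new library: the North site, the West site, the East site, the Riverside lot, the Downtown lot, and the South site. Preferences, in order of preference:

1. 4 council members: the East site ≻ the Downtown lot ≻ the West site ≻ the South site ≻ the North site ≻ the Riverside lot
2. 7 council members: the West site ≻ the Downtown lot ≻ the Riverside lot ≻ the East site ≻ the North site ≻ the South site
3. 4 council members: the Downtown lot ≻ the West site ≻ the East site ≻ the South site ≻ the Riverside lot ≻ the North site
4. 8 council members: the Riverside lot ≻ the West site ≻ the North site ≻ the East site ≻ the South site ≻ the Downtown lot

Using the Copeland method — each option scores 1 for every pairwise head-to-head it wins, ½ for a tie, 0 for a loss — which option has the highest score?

the North site: beats the South site; loses to the West site, the East site, the Riverside lot, and the Downtown lot → score 1.
the West site: beats the North site, the East site, the Riverside lot, the Downtown lot, and the South site → score 5.
the East site: beats the North site, the Downtown lot, and the South site; loses to the West site and the Riverside lot → score 3.
the Riverside lot: beats the North site, the East site, and the South site; loses to the West site and the Downtown lot → score 3.
the Downtown lot: beats the North site, the Riverside lot, and the South site; loses to the West site and the East site → score 3.
the South site: loses to the North site, the West site, the East site, the Riverside lot, and the Downtown lot → score 0.
the West site has the best pairwise record.

the West site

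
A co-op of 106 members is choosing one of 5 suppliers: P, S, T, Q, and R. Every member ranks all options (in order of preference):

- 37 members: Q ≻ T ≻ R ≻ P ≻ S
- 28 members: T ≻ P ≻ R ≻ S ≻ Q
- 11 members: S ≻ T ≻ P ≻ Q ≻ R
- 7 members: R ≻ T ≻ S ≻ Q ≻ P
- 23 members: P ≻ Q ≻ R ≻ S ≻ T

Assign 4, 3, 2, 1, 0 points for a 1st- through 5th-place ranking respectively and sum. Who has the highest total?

P: 37·1 + 28·3 + 11·2 + 7·0 + 23·4 = 235
S: 37·0 + 28·1 + 11·4 + 7·2 + 23·1 = 109
T: 37·3 + 28·4 + 11·3 + 7·3 + 23·0 = 277
Q: 37·4 + 28·0 + 11·1 + 7·1 + 23·3 = 235
R: 37·2 + 28·2 + 11·0 + 7·4 + 23·2 = 204
T has the highest Borda score (277).

T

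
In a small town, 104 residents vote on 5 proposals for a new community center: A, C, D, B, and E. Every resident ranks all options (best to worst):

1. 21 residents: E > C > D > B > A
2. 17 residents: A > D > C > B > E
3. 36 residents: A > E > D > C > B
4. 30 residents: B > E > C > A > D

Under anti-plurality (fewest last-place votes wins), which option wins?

Last-place votes: A 21, C 0, D 30, B 36, E 17.
C is ranked last by the fewest voters, so C wins.

C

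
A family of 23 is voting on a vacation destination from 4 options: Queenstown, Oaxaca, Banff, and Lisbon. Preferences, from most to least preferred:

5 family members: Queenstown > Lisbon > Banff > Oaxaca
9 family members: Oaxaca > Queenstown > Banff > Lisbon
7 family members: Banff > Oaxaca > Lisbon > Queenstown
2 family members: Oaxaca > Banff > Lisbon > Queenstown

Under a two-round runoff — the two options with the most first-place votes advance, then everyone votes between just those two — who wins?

Banff

Round 1 first-place votes: Queenstown 5, Oaxaca 11, Banff 7, Lisbon 0.
Oaxaca and Banff advance.
Runoff: Oaxaca is preferred to Banff by 11 voters; Banff by 12.
Banff wins the runoff.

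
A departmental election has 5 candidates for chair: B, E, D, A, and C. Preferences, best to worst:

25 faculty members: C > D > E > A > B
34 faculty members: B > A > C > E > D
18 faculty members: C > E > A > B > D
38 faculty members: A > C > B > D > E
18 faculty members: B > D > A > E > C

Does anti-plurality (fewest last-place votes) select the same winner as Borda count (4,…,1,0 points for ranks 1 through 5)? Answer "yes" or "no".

Anti-plurality — last-place votes: B 25, E 38, D 52, A 0, C 18. Winner: A.
Borda — scores: B 302, E 156, D 167, A 351, C 354. Winner: C.
The two methods disagree.

no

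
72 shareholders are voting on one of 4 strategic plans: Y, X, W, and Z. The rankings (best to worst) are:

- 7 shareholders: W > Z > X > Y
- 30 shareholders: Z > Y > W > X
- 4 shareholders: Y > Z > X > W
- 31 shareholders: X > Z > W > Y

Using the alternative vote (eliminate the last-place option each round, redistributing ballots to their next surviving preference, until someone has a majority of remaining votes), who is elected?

Round 1: Y 4, X 31, W 7, Z 30. Eliminate Y.
Round 2: X 31, W 7, Z 34. Eliminate W.
Round 3: X 31, Z 41. Z has a majority.

Z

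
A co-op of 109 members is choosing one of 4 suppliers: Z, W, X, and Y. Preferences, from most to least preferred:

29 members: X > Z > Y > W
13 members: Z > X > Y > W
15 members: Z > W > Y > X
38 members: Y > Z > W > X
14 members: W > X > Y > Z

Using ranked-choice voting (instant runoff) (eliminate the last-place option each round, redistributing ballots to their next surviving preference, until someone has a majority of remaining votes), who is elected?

X

Round 1: Z 28, W 14, X 29, Y 38. Eliminate W.
Round 2: Z 28, X 43, Y 38. Eliminate Z.
Round 3: X 56, Y 53. X has a majority.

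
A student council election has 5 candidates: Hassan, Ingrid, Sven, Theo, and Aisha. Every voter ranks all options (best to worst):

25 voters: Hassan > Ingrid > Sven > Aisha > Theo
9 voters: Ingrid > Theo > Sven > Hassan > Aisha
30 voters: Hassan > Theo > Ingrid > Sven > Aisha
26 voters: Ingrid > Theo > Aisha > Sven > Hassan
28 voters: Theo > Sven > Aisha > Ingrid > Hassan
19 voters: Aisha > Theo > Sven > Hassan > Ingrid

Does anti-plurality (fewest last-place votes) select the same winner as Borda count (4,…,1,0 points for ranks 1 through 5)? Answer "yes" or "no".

Anti-plurality — last-place votes: Hassan 54, Ingrid 19, Sven 0, Theo 25, Aisha 39. Winner: Sven.
Borda — scores: Hassan 248, Ingrid 303, Sven 246, Theo 364, Aisha 209. Winner: Theo.
The two methods disagree.

no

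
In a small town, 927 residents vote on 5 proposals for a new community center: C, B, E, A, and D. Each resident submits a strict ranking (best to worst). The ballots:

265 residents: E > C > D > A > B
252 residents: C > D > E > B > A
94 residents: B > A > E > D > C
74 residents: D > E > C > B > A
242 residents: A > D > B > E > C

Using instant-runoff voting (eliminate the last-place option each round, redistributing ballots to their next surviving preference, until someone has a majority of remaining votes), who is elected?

E

Round 1: C 252, B 94, E 265, A 242, D 74. Eliminate D.
Round 2: C 252, B 94, E 339, A 242. Eliminate B.
Round 3: C 252, E 339, A 336. Eliminate C.
Round 4: E 591, A 336. E has a majority.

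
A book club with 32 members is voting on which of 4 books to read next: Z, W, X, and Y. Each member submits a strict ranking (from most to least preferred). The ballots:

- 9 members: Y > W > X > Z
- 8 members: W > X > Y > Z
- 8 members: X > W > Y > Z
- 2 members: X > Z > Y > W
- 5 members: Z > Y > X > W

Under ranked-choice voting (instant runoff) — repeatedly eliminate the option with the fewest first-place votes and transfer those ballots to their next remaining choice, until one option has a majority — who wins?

Round 1: Z 5, W 8, X 10, Y 9. Eliminate Z.
Round 2: W 8, X 10, Y 14. Eliminate W.
Round 3: X 18, Y 14. X has a majority.

X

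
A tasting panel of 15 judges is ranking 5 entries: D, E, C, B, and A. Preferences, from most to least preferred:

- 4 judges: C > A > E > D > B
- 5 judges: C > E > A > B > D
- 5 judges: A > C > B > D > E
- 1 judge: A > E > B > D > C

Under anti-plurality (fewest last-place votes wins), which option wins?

Last-place votes: D 5, E 5, C 1, B 4, A 0.
A is ranked last by the fewest voters, so A wins.

A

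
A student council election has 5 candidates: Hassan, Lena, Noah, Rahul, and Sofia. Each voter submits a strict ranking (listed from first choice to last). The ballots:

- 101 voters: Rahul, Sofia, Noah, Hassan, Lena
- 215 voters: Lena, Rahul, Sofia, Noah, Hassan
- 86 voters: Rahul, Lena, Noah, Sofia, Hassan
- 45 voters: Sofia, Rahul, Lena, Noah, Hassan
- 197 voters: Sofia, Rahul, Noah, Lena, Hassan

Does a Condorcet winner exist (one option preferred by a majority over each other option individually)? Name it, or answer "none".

Rahul

Rahul vs Hassan: 644–0 for Rahul.
Rahul vs Lena: 429–215 for Rahul.
Rahul vs Noah: 644–0 for Rahul.
Rahul vs Sofia: 402–242 for Rahul.
Rahul beats every other option head-to-head.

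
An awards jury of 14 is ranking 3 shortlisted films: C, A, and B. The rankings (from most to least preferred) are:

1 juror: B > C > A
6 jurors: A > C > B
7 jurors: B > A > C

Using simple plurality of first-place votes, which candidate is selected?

First-place votes: C 0, A 6, B 8.
B has the most first-place votes.

B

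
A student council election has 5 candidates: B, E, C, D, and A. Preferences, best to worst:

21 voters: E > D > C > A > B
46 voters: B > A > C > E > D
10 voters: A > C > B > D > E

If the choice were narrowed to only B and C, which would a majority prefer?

B

Voters preferring B to C: 46; preferring C to B: 31.
B wins the head-to-head.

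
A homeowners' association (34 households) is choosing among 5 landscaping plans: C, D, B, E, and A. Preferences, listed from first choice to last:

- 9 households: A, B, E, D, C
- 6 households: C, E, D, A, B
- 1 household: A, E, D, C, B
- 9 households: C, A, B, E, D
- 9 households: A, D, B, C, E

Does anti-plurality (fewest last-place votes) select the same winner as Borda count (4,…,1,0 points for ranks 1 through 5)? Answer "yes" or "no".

Anti-plurality — last-place votes: C 9, D 9, B 7, E 9, A 0. Winner: A.
Borda — scores: C 70, D 50, B 63, E 48, A 109. Winner: A.
The two methods agree.

yes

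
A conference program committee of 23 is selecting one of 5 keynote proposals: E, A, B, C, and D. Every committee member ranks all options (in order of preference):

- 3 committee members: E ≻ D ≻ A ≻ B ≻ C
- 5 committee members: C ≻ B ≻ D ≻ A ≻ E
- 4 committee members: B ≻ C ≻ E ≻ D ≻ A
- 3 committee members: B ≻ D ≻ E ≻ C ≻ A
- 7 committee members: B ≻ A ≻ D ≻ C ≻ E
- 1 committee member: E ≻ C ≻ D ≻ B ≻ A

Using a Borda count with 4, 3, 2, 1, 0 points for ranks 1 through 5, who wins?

E: 3·4 + 5·0 + 4·2 + 3·2 + 7·0 + 1·4 = 30
A: 3·2 + 5·1 + 4·0 + 3·0 + 7·3 + 1·0 = 32
B: 3·1 + 5·3 + 4·4 + 3·4 + 7·4 + 1·1 = 75
C: 3·0 + 5·4 + 4·3 + 3·1 + 7·1 + 1·3 = 45
D: 3·3 + 5·2 + 4·1 + 3·3 + 7·2 + 1·2 = 48
B has the highest Borda score (75).

B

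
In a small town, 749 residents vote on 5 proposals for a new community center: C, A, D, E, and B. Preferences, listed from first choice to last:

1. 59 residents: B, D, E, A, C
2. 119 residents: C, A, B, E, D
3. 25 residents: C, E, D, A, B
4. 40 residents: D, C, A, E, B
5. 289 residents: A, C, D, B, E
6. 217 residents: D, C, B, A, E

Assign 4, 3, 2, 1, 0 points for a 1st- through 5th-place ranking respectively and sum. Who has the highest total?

C: 59·0 + 119·4 + 25·4 + 40·3 + 289·3 + 217·3 = 2214
A: 59·1 + 119·3 + 25·1 + 40·2 + 289·4 + 217·1 = 1894
D: 59·3 + 119·0 + 25·2 + 40·4 + 289·2 + 217·4 = 1833
E: 59·2 + 119·1 + 25·3 + 40·1 + 289·0 + 217·0 = 352
B: 59·4 + 119·2 + 25·0 + 40·0 + 289·1 + 217·2 = 1197
C has the highest Borda score (2214).

C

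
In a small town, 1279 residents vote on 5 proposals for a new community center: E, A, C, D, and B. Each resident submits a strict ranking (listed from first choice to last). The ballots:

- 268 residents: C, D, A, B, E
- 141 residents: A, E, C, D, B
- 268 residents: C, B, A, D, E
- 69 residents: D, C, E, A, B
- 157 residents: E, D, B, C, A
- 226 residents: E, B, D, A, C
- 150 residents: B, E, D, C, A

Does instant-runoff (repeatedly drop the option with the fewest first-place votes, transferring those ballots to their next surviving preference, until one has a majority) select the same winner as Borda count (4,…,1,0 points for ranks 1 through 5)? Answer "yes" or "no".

no

Instant-runoff — R1 E 383, A 141, C 536, D 69, B 150 (D out); R2 E 383, A 141, C 605, B 150 (A out); R3 E 524, C 605, B 150 (B out); R4 E 674, C 605 (E winner). Winner: E.
Borda — scores: E 2543, A 1931, C 2940, D 2712, B 2664. Winner: C.
The two methods disagree.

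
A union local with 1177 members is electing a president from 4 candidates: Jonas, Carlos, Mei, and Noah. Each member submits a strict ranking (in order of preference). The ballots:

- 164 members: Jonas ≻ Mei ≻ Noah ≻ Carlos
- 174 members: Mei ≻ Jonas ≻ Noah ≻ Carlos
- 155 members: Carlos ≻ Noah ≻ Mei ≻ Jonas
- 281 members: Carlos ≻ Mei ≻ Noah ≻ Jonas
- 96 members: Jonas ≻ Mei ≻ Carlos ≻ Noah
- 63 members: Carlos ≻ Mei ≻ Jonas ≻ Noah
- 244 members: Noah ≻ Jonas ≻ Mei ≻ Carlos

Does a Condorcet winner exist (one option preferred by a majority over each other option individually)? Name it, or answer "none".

Mei vs Jonas: 673–504 for Mei.
Mei vs Carlos: 678–499 for Mei.
Mei vs Noah: 778–399 for Mei.
Mei beats every other option head-to-head.

Mei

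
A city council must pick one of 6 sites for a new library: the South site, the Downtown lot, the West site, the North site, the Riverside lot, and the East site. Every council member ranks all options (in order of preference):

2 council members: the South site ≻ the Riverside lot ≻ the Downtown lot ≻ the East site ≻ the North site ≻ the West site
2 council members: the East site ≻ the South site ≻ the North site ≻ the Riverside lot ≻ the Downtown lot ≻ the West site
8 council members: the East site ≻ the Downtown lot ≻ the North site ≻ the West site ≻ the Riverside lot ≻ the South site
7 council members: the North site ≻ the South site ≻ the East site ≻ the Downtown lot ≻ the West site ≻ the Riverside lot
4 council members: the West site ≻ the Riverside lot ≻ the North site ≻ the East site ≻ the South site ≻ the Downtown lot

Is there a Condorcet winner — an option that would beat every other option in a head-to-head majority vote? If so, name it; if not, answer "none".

the East site vs the South site: 14–9 for the East site.
the East site vs the Downtown lot: 21–2 for the East site.
the East site vs the West site: 19–4 for the East site.
the East site vs the North site: 12–11 for the East site.
the East site vs the Riverside lot: 17–6 for the East site.
the East site beats every other option head-to-head.

the East site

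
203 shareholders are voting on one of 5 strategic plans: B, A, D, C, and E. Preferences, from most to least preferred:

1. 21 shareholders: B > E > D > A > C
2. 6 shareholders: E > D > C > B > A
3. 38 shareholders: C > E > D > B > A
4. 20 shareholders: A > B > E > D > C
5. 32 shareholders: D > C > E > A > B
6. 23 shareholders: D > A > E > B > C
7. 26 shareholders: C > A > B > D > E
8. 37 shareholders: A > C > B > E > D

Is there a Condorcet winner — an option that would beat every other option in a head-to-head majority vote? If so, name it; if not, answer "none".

none

Checking pairwise contests:
A beats B 138–65.
D beats A 120–83.
B beats D 104–99.
D beats C 102–101.
B beats E 104–99.
Every option loses at least one head-to-head, so there is no Condorcet winner.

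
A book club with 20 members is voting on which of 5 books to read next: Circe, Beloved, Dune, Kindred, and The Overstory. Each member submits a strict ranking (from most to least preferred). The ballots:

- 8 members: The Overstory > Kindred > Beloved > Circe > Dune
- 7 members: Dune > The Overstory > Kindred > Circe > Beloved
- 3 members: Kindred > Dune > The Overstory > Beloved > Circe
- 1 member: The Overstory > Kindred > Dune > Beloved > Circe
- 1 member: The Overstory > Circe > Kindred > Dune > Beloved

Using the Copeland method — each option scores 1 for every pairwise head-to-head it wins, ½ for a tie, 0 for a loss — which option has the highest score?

Circe: loses to Beloved, Dune, Kindred, and The Overstory → score 0.
Beloved: beats Circe; loses to Dune, Kindred, and The Overstory → score 1.
Dune: beats Circe and Beloved; ties The Overstory; loses to Kindred → score 2.5.
Kindred: beats Circe, Beloved, and Dune; loses to The Overstory → score 3.
The Overstory: beats Circe, Beloved, and Kindred; ties Dune → score 3.5.
The Overstory has the best pairwise record.

The Overstory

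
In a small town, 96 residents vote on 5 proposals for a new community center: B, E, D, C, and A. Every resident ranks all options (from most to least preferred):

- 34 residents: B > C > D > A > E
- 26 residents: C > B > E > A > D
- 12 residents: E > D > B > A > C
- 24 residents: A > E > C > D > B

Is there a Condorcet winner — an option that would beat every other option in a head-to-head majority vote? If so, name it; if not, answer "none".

C

C vs B: 50–46 for C.
C vs E: 60–36 for C.
C vs D: 84–12 for C.
C vs A: 60–36 for C.
C beats every other option head-to-head.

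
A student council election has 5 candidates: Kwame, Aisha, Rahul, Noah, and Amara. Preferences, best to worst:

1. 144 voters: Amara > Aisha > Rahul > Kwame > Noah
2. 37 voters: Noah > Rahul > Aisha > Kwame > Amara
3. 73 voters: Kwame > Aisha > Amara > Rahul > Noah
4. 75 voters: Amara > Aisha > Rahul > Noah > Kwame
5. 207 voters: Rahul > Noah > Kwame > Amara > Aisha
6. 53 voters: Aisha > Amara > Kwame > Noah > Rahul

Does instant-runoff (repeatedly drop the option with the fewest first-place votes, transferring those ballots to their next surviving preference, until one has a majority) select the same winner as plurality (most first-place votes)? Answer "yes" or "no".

Instant-runoff — R1 Kwame 73, Aisha 53, Rahul 207, Noah 37, Amara 219 (Noah out); R2 Kwame 73, Aisha 53, Rahul 244, Amara 219 (Aisha out); R3 Kwame 73, Rahul 244, Amara 272 (Kwame out); R4 Rahul 244, Amara 345 (Amara winner). Winner: Amara.
Plurality — first-place votes: Kwame 73, Aisha 53, Rahul 207, Noah 37, Amara 219. Winner: Amara.
The two methods agree.

yes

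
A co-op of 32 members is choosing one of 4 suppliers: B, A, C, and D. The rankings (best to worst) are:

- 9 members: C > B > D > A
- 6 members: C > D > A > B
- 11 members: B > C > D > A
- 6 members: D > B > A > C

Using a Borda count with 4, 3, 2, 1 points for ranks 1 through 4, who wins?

B: 9·3 + 6·1 + 11·4 + 6·3 = 95
A: 9·1 + 6·2 + 11·1 + 6·2 = 44
C: 9·4 + 6·4 + 11·3 + 6·1 = 99
D: 9·2 + 6·3 + 11·2 + 6·4 = 82
C has the highest Borda score (99).

C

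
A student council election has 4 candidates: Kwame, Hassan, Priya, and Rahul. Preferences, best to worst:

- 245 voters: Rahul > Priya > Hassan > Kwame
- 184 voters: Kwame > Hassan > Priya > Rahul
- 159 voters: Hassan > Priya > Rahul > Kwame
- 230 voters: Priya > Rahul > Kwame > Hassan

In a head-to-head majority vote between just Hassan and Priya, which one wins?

Priya

Voters preferring Hassan to Priya: 343; preferring Priya to Hassan: 475.
Priya wins the head-to-head.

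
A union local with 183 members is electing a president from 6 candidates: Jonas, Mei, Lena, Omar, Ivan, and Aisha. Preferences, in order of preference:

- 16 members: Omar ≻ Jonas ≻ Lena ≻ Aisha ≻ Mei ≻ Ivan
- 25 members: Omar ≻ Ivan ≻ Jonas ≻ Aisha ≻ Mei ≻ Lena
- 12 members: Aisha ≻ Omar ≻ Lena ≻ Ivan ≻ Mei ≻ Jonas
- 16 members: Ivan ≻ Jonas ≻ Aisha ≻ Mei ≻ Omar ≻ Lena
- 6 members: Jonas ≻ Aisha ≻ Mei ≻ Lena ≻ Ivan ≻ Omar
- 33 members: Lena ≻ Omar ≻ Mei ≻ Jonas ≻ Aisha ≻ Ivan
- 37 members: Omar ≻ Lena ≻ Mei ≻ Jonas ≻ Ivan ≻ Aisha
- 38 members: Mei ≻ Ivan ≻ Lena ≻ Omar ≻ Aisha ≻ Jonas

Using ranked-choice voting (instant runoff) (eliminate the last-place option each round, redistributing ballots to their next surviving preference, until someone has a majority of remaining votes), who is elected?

Round 1: Jonas 6, Mei 38, Lena 33, Omar 78, Ivan 16, Aisha 12. Eliminate Jonas.
Round 2: Mei 38, Lena 33, Omar 78, Ivan 16, Aisha 18. Eliminate Ivan.
Round 3: Mei 38, Lena 33, Omar 78, Aisha 34. Eliminate Lena.
Round 4: Mei 38, Omar 111, Aisha 34. Omar has a majority.

Omar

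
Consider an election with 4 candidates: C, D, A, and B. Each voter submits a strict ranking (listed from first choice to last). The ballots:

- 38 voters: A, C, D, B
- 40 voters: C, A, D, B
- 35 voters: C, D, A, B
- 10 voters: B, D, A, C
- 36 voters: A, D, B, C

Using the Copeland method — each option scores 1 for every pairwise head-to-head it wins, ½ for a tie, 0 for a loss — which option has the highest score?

A

C: beats D and B; loses to A → score 2.
D: beats B; loses to C and A → score 1.
A: beats C, D, and B → score 3.
B: loses to C, D, and A → score 0.
A has the best pairwise record.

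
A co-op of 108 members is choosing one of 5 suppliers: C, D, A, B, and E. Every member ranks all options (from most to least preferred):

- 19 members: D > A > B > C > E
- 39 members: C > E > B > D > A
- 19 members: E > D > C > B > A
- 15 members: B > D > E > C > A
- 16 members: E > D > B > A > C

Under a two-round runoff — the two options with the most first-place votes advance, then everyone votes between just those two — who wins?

Round 1 first-place votes: C 39, D 19, A 0, B 15, E 35.
C and E advance.
Runoff: C is preferred to E by 58 voters; E by 50.
C wins the runoff.

C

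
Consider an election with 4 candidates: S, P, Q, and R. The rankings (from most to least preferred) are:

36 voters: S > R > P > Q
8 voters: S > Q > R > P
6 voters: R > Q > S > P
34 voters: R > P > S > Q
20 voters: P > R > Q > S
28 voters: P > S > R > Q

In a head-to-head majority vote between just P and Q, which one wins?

P

Voters preferring P to Q: 118; preferring Q to P: 14.
P wins the head-to-head.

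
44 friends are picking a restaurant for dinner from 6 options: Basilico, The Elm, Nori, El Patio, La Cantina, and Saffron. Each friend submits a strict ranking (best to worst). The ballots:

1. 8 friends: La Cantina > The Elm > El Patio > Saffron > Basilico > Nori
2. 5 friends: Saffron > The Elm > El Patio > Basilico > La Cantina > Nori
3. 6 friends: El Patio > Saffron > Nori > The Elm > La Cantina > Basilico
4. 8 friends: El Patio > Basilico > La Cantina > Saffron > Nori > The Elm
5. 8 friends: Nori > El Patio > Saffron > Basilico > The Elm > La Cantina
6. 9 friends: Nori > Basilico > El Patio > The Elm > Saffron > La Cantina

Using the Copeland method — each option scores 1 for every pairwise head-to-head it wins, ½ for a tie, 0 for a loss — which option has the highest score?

Basilico: beats The Elm and La Cantina; loses to Nori, El Patio, and Saffron → score 2.
The Elm: beats La Cantina; loses to Basilico, Nori, El Patio, and Saffron → score 1.
Nori: beats Basilico, The Elm, and La Cantina; loses to El Patio and Saffron → score 3.
El Patio: beats Basilico, The Elm, Nori, La Cantina, and Saffron → score 5.
La Cantina: loses to Basilico, The Elm, Nori, El Patio, and Saffron → score 0.
Saffron: beats Basilico, The Elm, Nori, and La Cantina; loses to El Patio → score 4.
El Patio has the best pairwise record.

El Patio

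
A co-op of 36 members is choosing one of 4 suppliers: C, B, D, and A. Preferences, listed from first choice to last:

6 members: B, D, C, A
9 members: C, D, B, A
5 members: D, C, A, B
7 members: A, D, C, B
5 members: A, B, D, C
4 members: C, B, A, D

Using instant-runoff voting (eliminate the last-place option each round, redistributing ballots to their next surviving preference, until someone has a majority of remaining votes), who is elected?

C

Round 1: C 13, B 6, D 5, A 12. Eliminate D.
Round 2: C 18, B 6, A 12. Eliminate B.
Round 3: C 24, A 12. C has a majority.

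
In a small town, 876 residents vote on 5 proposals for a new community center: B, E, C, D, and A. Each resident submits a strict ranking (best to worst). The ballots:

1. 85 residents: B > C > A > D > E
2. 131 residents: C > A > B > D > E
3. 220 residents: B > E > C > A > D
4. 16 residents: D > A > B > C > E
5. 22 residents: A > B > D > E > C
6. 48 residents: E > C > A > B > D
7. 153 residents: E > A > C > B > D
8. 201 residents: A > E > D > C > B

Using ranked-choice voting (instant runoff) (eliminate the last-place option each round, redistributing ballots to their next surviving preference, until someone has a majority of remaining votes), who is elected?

Round 1: B 305, E 201, C 131, D 16, A 223. Eliminate D.
Round 2: B 305, E 201, C 131, A 239. Eliminate C.
Round 3: B 305, E 201, A 370. Eliminate E.
Round 4: B 305, A 571. A has a majority.

A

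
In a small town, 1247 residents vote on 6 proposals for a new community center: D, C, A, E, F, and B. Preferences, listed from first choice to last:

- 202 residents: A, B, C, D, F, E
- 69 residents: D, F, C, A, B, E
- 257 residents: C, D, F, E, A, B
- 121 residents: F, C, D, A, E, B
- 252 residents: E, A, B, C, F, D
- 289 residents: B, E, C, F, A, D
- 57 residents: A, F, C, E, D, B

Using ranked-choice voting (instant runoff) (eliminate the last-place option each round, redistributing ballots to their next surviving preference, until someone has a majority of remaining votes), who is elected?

Round 1: D 69, C 257, A 259, E 252, F 121, B 289. Eliminate D.
Round 2: C 257, A 259, E 252, F 190, B 289. Eliminate F.
Round 3: C 447, A 259, E 252, B 289. Eliminate E.
Round 4: C 447, A 511, B 289. Eliminate B.
Round 5: C 736, A 511. C has a majority.

C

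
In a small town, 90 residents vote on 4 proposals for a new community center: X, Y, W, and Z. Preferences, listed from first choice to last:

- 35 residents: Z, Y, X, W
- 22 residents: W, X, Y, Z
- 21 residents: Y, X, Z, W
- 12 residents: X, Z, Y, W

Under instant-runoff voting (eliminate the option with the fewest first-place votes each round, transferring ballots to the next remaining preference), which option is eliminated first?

X

Round 1: X 12, Y 21, W 22, Z 35. Eliminate X.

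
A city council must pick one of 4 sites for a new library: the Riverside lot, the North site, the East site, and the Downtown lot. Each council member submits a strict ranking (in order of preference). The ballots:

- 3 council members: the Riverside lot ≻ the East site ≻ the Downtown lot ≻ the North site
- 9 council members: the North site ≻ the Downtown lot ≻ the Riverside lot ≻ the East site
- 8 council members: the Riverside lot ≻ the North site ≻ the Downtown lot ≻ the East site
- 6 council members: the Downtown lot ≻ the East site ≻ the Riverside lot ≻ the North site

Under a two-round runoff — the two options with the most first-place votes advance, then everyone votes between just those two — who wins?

Round 1 first-place votes: the Riverside lot 11, the North site 9, the East site 0, the Downtown lot 6.
the Riverside lot and the North site advance.
Runoff: the Riverside lot is preferred to the North site by 17 voters; the North site by 9.
the Riverside lot wins the runoff.

the Riverside lot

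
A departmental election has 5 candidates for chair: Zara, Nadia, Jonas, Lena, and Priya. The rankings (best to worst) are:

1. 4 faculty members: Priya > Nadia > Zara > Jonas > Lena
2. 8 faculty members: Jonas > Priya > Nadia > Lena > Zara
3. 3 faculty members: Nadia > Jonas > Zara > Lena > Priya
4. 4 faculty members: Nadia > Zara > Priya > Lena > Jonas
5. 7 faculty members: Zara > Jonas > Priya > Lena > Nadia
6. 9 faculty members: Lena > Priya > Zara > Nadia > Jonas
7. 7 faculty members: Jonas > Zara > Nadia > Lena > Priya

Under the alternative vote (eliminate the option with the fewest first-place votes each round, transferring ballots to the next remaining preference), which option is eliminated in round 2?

Zara

Round 1: Zara 7, Nadia 7, Jonas 15, Lena 9, Priya 4. Eliminate Priya.
Round 2: Zara 7, Nadia 11, Jonas 15, Lena 9. Eliminate Zara.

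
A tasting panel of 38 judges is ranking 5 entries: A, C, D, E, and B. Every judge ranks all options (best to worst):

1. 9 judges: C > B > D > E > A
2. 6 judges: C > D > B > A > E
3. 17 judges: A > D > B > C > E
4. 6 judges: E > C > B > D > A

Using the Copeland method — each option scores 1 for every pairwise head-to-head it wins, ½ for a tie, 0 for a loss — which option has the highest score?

C

A: beats E; loses to C, D, and B → score 1.
C: beats A, D, E, and B → score 4.
D: beats A, E, and B; loses to C → score 3.
E: loses to A, C, D, and B → score 0.
B: beats A and E; loses to C and D → score 2.
C has the best pairwise record.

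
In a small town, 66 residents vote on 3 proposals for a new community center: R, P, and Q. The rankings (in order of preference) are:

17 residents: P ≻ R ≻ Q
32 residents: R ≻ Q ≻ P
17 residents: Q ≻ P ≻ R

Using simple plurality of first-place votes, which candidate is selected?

First-place votes: R 32, P 17, Q 17.
R has the most first-place votes.

R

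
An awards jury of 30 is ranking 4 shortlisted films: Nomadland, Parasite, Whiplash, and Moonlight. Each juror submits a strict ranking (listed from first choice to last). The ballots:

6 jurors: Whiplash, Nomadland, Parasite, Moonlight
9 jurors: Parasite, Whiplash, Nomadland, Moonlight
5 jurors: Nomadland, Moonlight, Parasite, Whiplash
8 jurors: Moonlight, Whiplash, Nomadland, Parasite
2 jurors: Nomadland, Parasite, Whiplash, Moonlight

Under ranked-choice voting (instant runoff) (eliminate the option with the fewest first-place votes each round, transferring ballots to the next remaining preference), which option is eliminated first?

Round 1: Nomadland 7, Parasite 9, Whiplash 6, Moonlight 8. Eliminate Whiplash.

Whiplash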